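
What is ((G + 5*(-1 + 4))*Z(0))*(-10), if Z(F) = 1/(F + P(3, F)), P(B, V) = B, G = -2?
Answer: -130/3 ≈ -43.333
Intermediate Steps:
Z(F) = 1/(3 + F) (Z(F) = 1/(F + 3) = 1/(3 + F))
((G + 5*(-1 + 4))*Z(0))*(-10) = ((-2 + 5*(-1 + 4))/(3 + 0))*(-10) = ((-2 + 5*3)/3)*(-10) = ((-2 + 15)*(1/3))*(-10) = (13*(1/3))*(-10) = (13/3)*(-10) = -130/3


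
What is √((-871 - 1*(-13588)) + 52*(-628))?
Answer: I*√19939 ≈ 141.21*I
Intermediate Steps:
√((-871 - 1*(-13588)) + 52*(-628)) = √((-871 + 13588) - 32656) = √(12717 - 32656) = √(-19939) = I*√19939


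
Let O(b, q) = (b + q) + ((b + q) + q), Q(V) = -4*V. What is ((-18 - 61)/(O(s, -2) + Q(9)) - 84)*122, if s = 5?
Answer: -159149/16 ≈ -9946.8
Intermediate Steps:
O(b, q) = 2*b + 3*q (O(b, q) = (b + q) + (b + 2*q) = 2*b + 3*q)
((-18 - 61)/(O(s, -2) + Q(9)) - 84)*122 = ((-18 - 61)/((2*5 + 3*(-2)) - 4*9) - 84)*122 = (-79/((10 - 6) - 36) - 84)*122 = (-79/(4 - 36) - 84)*122 = (-79/(-32) - 84)*122 = (-79*(-1/32) - 84)*122 = (79/32 - 84)*122 = -2609/32*122 = -159149/16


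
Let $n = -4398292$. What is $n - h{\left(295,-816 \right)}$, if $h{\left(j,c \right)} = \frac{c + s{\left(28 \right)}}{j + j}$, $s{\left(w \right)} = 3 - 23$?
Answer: $- \frac{1297495722}{295} \approx -4.3983 \cdot 10^{6}$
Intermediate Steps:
$s{\left(w \right)} = -20$ ($s{\left(w \right)} = 3 - 23 = -20$)
$h{\left(j,c \right)} = \frac{-20 + c}{2 j}$ ($h{\left(j,c \right)} = \frac{c - 20}{j + j} = \frac{-20 + c}{2 j}$)
$n - h{\left(295,-816 \right)} = -4398292 - \frac{-20 - 816}{2 \cdot 295} = -4398292 - \frac{1}{2} \cdot \frac{1}{295} \left(-836\right) = -4398292 - - \frac{418}{295} = -4398292 + \frac{418}{295} = - \frac{1297495722}{295}$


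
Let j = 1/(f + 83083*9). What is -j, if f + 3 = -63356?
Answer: -1/684388 ≈ -1.4612e-6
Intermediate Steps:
f = -63359 (f = -3 - 63356 = -63359)
j = 1/684388 (j = 1/(-63359 + 83083*9) = 1/(-63359 + 747747) = 1/684388 ≈ 1.4612e-6)
-j = -1*1/684388 = -1/684388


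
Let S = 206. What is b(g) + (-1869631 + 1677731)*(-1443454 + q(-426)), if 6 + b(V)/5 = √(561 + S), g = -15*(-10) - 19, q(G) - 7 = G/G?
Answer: 276997287370 + 5*√767 ≈ 2.7700e+11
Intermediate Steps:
q(G) = 8 (q(G) = 7 + G/G = 7 + 1 = 8)
g = 131 (g = 150 - 19 = 131)
b(V) = -30 + 5*√767 (b(V) = -30 + 5*√(561 + 206) = -30 + 5*√767)
b(g) + (-1869631 + 1677731)*(-1443454 + q(-426)) = (-30 + 5*√767) + (-1869631 + 1677731)*(-1443454 + 8) = (-30 + 5*√767) - 191900*(-1443446) = (-30 + 5*√767) + 276997287400 = 276997287370 + 5*√767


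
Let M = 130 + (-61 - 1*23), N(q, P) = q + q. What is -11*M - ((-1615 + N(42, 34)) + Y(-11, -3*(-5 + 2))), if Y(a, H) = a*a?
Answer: 904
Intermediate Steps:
N(q, P) = 2*q
Y(a, H) = a²
M = 46 (M = 130 + (-61 - 23) = 130 - 84 = 46)
-11*M - ((-1615 + N(42, 34)) + Y(-11, -3*(-5 + 2))) = -11*46 - ((-1615 + 2*42) + (-11)²) = -506 - ((-1615 + 84) + 121) = -506 - (-1531 + 121) = -506 - 1*(-1410) = -506 + 1410 = 904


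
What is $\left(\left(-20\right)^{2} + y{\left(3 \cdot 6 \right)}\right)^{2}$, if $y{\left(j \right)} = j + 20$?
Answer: $191844$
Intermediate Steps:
$y{\left(j \right)} = 20 + j$
$\left(\left(-20\right)^{2} + y{\left(3 \cdot 6 \right)}\right)^{2} = \left(\left(-20\right)^{2} + \left(20 + 3 \cdot 6\right)\right)^{2} = \left(400 + \left(20 + 18\right)\right)^{2} = \left(400 + 38\right)^{2} = 438^{2} = 191844$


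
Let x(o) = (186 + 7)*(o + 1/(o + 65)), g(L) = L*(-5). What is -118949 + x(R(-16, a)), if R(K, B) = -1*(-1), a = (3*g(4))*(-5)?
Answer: -7837703/66 ≈ -1.1875e+5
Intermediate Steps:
g(L) = -5*L
a = 300 (a = (3*(-5*4))*(-5) = (3*(-20))*(-5) = -60*(-5) = 300)
R(K, B) = 1
x(o) = 193*o + 193/(65 + o) (x(o) = 193*(o + 1/(65 + o)) = 193*o + 193/(65 + o))
-118949 + x(R(-16, a)) = -118949 + 193*(1 + 1² + 65*1)/(65 + 1) = -118949 + 193*(1 + 1 + 65)/66 = -118949 + 193*(1/66)*67 = -118949 + 12931/66 = -7837703/66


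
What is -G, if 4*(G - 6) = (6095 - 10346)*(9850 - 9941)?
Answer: -386865/4 ≈ -96716.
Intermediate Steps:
G = 386865/4 (G = 6 + ((6095 - 10346)*(9850 - 9941))/4 = 6 + (-4251*(-91))/4 = 6 + (¼)*386841 = 6 + 386841/4 = 386865/4 ≈ 96716.)
-G = -1*386865/4 = -386865/4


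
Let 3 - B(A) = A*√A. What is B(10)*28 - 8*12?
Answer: -12 - 280*√10 ≈ -897.44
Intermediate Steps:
B(A) = 3 - A^(3/2) (B(A) = 3 - A*√A = 3 - A^(3/2))
B(10)*28 - 8*12 = (3 - 10^(3/2))*28 - 8*12 = (3 - 10*√10)*28 - 96 = (84 - 280*√10) - 96 = -12 - 280*√10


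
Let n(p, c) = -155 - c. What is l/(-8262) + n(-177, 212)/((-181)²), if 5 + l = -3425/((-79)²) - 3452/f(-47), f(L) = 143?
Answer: -919024539280/120782096796933 ≈ -0.0076090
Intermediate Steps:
l = -26496022/892463 (l = -5 + (-3425/((-79)²) - 3452/143) = -5 + (-3425/6241 - 3452*1/143) = -5 + (-3425*1/6241 - 3452/143) = -5 + (-3425/6241 - 3452/143) = -5 - 22033707/892463 = -26496022/892463 ≈ -29.689)
l/(-8262) + n(-177, 212)/((-181)²) = -26496022/892463/(-8262) + (-155 - 1*212)/((-181)²) = -26496022/892463*(-1/8262) + (-155 - 212)/32761 = 13248011/3686764653 - 367*1/32761 = 13248011/3686764653 - 367/32761 = -919024539280/120782096796933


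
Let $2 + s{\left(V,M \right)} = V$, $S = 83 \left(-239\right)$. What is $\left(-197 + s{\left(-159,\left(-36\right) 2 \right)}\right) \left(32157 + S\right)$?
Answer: $-4410560$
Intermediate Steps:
$S = -19837$
$s{\left(V,M \right)} = -2 + V$
$\left(-197 + s{\left(-159,\left(-36\right) 2 \right)}\right) \left(32157 + S\right) = \left(-197 - 161\right) \left(32157 - 19837\right) = \left(-197 - 161\right) 12320 = \left(-358\right) 12320 = -4410560$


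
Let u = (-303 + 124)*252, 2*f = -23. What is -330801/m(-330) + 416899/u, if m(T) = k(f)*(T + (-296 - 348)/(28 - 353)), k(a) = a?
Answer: -765811570033/7900144236 ≈ -96.936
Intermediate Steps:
f = -23/2 (f = (1/2)*(-23) = -23/2 ≈ -11.500)
u = -45108 (u = -179*252 = -45108)
m(T) = -7406/325 - 23*T/2 (m(T) = -23*(T + (-296 - 348)/(28 - 353))/2 = -23*(T - 644/(-325))/2 = -23*(T - 644*(-1/325))/2 = -23*(T + 644/325)/2 = -23*(644/325 + T)/2 = -7406/325 - 23*T/2)
-330801/m(-330) + 416899/u = -330801/(-7406/325 - 23/2*(-330)) + 416899/(-45108) = -330801/(-7406/325 + 3795) + 416899*(-1/45108) = -330801/1225969/325 - 59557/6444 = -330801*325/1225969 - 59557/6444 = -107510325/1225969 - 59557/6444 = -765811570033/7900144236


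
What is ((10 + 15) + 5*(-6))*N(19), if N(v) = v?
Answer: -95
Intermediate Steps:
((10 + 15) + 5*(-6))*N(19) = ((10 + 15) + 5*(-6))*19 = (25 - 30)*19 = -5*19 = -95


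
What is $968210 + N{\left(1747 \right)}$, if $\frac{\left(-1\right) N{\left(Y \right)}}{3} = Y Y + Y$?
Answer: $-8193058$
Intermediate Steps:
$N{\left(Y \right)} = - 3 Y - 3 Y^{2}$ ($N{\left(Y \right)} = - 3 \left(Y Y + Y\right) = - 3 \left(Y^{2} + Y\right) = - 3 \left(Y + Y^{2}\right) = - 3 Y - 3 Y^{2}$)
$968210 + N{\left(1747 \right)} = 968210 - 5241 \left(1 + 1747\right) = 968210 - 5241 \cdot 1748 = 968210 - 9161268 = -8193058$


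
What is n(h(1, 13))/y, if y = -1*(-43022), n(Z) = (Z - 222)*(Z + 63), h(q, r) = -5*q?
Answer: -6583/21511 ≈ -0.30603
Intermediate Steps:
n(Z) = (-222 + Z)*(63 + Z)
y = 43022
n(h(1, 13))/y = (-13986 + (-5*1)² - (-795))/43022 = (-13986 + (-5)² - 159*(-5))*(1/43022) = (-13986 + 25 + 795)*(1/43022) = -13166*1/43022 = -6583/21511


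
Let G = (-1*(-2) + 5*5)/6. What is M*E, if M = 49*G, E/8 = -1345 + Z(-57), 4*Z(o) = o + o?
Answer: -2422854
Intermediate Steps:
Z(o) = o/2 (Z(o) = (o + o)/4 = (2*o)/4 = o/2)
E = -10988 (E = 8*(-1345 + (½)*(-57)) = 8*(-1345 - 57/2) = 8*(-2747/2) = -10988)
G = 9/2 (G = (2 + 25)/6 = (⅙)*27 = 9/2 ≈ 4.5000)
M = 441/2 (M = 49*(9/2) = 441/2 ≈ 220.50)
M*E = (441/2)*(-10988) = -2422854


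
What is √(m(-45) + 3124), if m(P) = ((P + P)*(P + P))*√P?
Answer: 2*√(781 + 6075*I*√5) ≈ 169.63 + 160.16*I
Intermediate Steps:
m(P) = 4*P^(5/2) (m(P) = ((2*P)*(2*P))*√P = (4*P²)*√P = 4*P^(5/2))
√(m(-45) + 3124) = √(4*(-45)^(5/2) + 3124) = √(4*(6075*I*√5) + 3124) = √(24300*I*√5 + 3124) = √(3124 + 24300*I*√5)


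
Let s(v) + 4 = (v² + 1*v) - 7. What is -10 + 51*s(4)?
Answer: 449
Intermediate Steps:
s(v) = -11 + v + v² (s(v) = -4 + ((v² + 1*v) - 7) = -4 + ((v² + v) - 7) = -4 + ((v + v²) - 7) = -4 + (-7 + v + v²) = -11 + v + v²)
-10 + 51*s(4) = -10 + 51*(-11 + 4 + 4²) = -10 + 51*(-11 + 4 + 16) = -10 + 51*9 = -10 + 459 = 449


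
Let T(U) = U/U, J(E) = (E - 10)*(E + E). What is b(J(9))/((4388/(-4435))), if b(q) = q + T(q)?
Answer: 75395/4388 ≈ 17.182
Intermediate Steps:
J(E) = 2*E*(-10 + E) (J(E) = (-10 + E)*(2*E) = 2*E*(-10 + E))
T(U) = 1
b(q) = 1 + q (b(q) = q + 1 = 1 + q)
b(J(9))/((4388/(-4435))) = (1 + 2*9*(-10 + 9))/((4388/(-4435))) = (1 + 2*9*(-1))/((4388*(-1/4435))) = (1 - 18)/(-4388/4435) = -17*(-4435/4388) = 75395/4388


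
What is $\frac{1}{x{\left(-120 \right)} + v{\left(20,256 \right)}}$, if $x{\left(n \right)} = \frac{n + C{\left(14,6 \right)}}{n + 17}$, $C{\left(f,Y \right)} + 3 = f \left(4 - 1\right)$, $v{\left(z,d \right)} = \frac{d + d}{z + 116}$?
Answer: $\frac{1751}{7969} \approx 0.21973$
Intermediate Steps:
$v{\left(z,d \right)} = \frac{2 d}{116 + z}$
$C{\left(f,Y \right)} = -3 + 3 f$ ($C{\left(f,Y \right)} = -3 + f \left(4 - 1\right) = -3 + f 3 = -3 + 3 f$)
$x{\left(n \right)} = \frac{39 + n}{17 + n}$ ($x{\left(n \right)} = \frac{n + \left(-3 + 3 \cdot 14\right)}{n + 17} = \frac{n + \left(-3 + 42\right)}{17 + n} = \frac{n + 39}{17 + n} = \frac{39 + n}{17 + n}$)
$\frac{1}{x{\left(-120 \right)} + v{\left(20,256 \right)}} = \frac{1}{\frac{39 - 120}{17 - 120} + 2 \cdot 256 \frac{1}{116 + 20}} = \frac{1}{\frac{1}{-103} \left(-81\right) + 2 \cdot 256 \cdot \frac{1}{136}} = \frac{1}{\left(- \frac{1}{103}\right) \left(-81\right) + 2 \cdot 256 \cdot \frac{1}{136}} = \frac{1}{\frac{81}{103} + \frac{64}{17}} = \frac{1}{\frac{7969}{1751}} = \frac{1751}{7969}$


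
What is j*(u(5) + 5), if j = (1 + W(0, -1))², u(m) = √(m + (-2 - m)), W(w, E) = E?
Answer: 0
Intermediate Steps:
u(m) = I*√2 (u(m) = √(-2) = I*√2)
j = 0 (j = (1 - 1)² = 0² = 0)
j*(u(5) + 5) = 0*(I*√2 + 5) = 0*(5 + I*√2) = 0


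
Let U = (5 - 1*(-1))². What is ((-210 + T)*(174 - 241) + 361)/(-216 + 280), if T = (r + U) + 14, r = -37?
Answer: 1695/8 ≈ 211.88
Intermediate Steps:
U = 36 (U = (5 + 1)² = 6² = 36)
T = 13 (T = (-37 + 36) + 14 = -1 + 14 = 13)
((-210 + T)*(174 - 241) + 361)/(-216 + 280) = ((-210 + 13)*(174 - 241) + 361)/(-216 + 280) = (-197*(-67) + 361)/64 = (13199 + 361)*(1/64) = 13560*(1/64) = 1695/8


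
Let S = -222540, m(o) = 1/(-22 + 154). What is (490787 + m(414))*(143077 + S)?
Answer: -5147921853755/132 ≈ -3.8999e+10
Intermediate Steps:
m(o) = 1/132
(490787 + m(414))*(143077 + S) = (490787 + 1/132)*(143077 - 222540) = (64783885/132)*(-79463) = -5147921853755/132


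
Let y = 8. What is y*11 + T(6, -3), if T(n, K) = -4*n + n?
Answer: 70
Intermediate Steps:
T(n, K) = -3*n
y*11 + T(6, -3) = 8*11 - 3*6 = 88 - 18 = 70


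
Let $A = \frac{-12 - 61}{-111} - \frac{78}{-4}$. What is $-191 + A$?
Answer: $- \frac{37927}{222} \approx -170.84$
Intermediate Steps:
$A = \frac{4475}{222}$ ($A = \left(-73\right) \left(- \frac{1}{111}\right) - - \frac{39}{2} = \frac{73}{111} + \frac{39}{2} = \frac{4475}{222} \approx 20.158$)
$-191 + A = -191 + \frac{4475}{222} = - \frac{37927}{222}$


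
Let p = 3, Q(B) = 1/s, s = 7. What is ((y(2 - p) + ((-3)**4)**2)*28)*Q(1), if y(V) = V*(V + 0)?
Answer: 26248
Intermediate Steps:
Q(B) = 1/7
y(V) = V**2 (y(V) = V*V = V**2)
((y(2 - p) + ((-3)**4)**2)*28)*Q(1) = (((2 - 1*3)**2 + ((-3)**4)**2)*28)*(1/7) = (((2 - 3)**2 + 81**2)*28)*(1/7) = (((-1)**2 + 6561)*28)*(1/7) = ((1 + 6561)*28)*(1/7) = (6562*28)*(1/7) = 183736*(1/7) = 26248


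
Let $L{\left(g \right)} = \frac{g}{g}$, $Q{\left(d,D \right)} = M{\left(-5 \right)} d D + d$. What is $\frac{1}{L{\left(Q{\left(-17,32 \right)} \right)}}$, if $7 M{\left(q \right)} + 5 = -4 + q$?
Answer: $1$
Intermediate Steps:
$M{\left(q \right)} = - \frac{9}{7} + \frac{q}{7}$ ($M{\left(q \right)} = - \frac{5}{7} + \frac{-4 + q}{7} = - \frac{5}{7} + \left(- \frac{4}{7} + \frac{q}{7}\right) = - \frac{9}{7} + \frac{q}{7}$)
$Q{\left(d,D \right)} = d - 2 D d$ ($Q{\left(d,D \right)} = \left(- \frac{9}{7} + \frac{1}{7} \left(-5\right)\right) d D + d = \left(- \frac{9}{7} - \frac{5}{7}\right) d D + d = - 2 d D + d = - 2 D d + d = d - 2 D d$)
$L{\left(g \right)} = 1$
$\frac{1}{L{\left(Q{\left(-17,32 \right)} \right)}} = 1^{-1} = 1$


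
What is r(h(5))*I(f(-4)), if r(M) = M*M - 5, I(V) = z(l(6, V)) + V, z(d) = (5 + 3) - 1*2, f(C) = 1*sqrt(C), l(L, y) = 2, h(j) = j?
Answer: 120 + 40*I ≈ 120.0 + 40.0*I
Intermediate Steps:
f(C) = sqrt(C)
z(d) = 6 (z(d) = 8 - 2 = 6)
I(V) = 6 + V
r(M) = -5 + M**2 (r(M) = M**2 - 5 = -5 + M**2)
r(h(5))*I(f(-4)) = (-5 + 5**2)*(6 + sqrt(-4)) = (-5 + 25)*(6 + 2*I) = 20*(6 + 2*I) = 120 + 40*I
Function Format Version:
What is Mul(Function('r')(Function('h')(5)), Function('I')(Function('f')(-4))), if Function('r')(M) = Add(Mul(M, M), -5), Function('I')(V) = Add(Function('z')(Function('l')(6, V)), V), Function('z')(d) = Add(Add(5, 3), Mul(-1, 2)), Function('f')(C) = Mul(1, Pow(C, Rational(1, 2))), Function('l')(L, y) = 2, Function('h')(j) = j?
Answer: Add(120, Mul(40, I)) ≈ Add(120.00, Mul(40.000, I))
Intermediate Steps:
Function('f')(C) = Pow(C, Rational(1, 2))
Function('z')(d) = 6 (Function('z')(d) = Add(8, -2) = 6)
Function('I')(V) = Add(6, V)
Function('r')(M) = Add(-5, Pow(M, 2)) (Function('r')(M) = Add(Pow(M, 2), -5) = Add(-5, Pow(M, 2)))
Mul(Function('r')(Function('h')(5)), Function('I')(Function('f')(-4))) = Mul(Add(-5, Pow(5, 2)), Add(6, Pow(-4, Rational(1, 2)))) = Mul(Add(-5, 25), Add(6, Mul(2, I))) = Mul(20, Add(6, Mul(2, I))) = Add(120, Mul(40, I))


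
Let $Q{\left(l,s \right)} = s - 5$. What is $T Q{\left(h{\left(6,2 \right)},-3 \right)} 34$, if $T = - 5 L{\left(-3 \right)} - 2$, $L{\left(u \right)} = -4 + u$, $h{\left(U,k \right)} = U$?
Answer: $-8976$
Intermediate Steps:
$Q{\left(l,s \right)} = -5 + s$
$T = 33$ ($T = - 5 \left(-4 - 3\right) - 2 = \left(-5\right) \left(-7\right) - 2 = 35 - 2 = 33$)
$T Q{\left(h{\left(6,2 \right)},-3 \right)} 34 = 33 \left(-5 - 3\right) 34 = 33 \left(-8\right) 34 = \left(-264\right) 34 = -8976$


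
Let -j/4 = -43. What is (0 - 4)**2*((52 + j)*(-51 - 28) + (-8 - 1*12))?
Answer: -283456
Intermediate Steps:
j = 172 (j = -4*(-43) = 172)
(0 - 4)**2*((52 + j)*(-51 - 28) + (-8 - 1*12)) = (0 - 4)**2*((52 + 172)*(-51 - 28) + (-8 - 1*12)) = (-4)**2*(224*(-79) + (-8 - 12)) = 16*(-17696 - 20) = 16*(-17716) = -283456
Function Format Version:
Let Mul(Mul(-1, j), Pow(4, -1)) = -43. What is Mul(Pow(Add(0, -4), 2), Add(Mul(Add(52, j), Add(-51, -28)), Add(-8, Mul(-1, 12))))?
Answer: -283456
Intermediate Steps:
j = 172 (j = Mul(-4, -43) = 172)
Mul(Pow(Add(0, -4), 2), Add(Mul(Add(52, j), Add(-51, -28)), Add(-8, Mul(-1, 12)))) = Mul(Pow(Add(0, -4), 2), Add(Mul(Add(52, 172), Add(-51, -28)), Add(-8, Mul(-1, 12)))) = Mul(Pow(-4, 2), Add(Mul(224, -79), Add(-8, -12))) = Mul(16, Add(-17696, -20)) = Mul(16, -17716) = -283456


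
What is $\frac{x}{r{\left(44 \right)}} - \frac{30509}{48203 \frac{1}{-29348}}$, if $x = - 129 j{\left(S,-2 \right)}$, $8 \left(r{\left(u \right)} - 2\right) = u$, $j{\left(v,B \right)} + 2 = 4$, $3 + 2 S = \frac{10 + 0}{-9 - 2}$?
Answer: $\frac{4468599744}{241015} \approx 18541.0$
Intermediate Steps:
$S = - \frac{43}{22}$ ($S = - \frac{3}{2} + \frac{\left(10 + 0\right) \frac{1}{-9 - 2}}{2} = - \frac{3}{2} + \frac{10 \frac{1}{-11}}{2} = - \frac{3}{2} + \frac{10 \left(- \frac{1}{11}\right)}{2} = - \frac{3}{2} + \frac{1}{2} \left(- \frac{10}{11}\right) = - \frac{3}{2} - \frac{5}{11} = - \frac{43}{22} \approx -1.9545$)
$j{\left(v,B \right)} = 2$ ($j{\left(v,B \right)} = -2 + 4 = 2$)
$r{\left(u \right)} = 2 + \frac{u}{8}$
$x = -258$ ($x = \left(-129\right) 2 = -258$)
$\frac{x}{r{\left(44 \right)}} - \frac{30509}{48203 \frac{1}{-29348}} = - \frac{258}{2 + \frac{1}{8} \cdot 44} - \frac{30509}{48203 \frac{1}{-29348}} = - \frac{258}{2 + \frac{11}{2}} - \frac{30509}{48203 \left(- \frac{1}{29348}\right)} = - \frac{258}{\frac{15}{2}} - \frac{30509}{- \frac{48203}{29348}} = \left(-258\right) \frac{2}{15} - - \frac{895378132}{48203} = - \frac{172}{5} + \frac{895378132}{48203} = \frac{4468599744}{241015}$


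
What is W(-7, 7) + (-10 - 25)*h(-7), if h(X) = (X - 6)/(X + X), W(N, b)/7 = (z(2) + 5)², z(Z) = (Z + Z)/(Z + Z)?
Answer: 439/2 ≈ 219.50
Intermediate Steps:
z(Z) = 1 (z(Z) = (2*Z)/((2*Z)) = (2*Z)*(1/(2*Z)) = 1)
W(N, b) = 252 (W(N, b) = 7*(1 + 5)² = 7*6² = 7*36 = 252)
h(X) = (-6 + X)/(2*X) (h(X) = (-6 + X)/((2*X)) = (-6 + X)*(1/(2*X)) = (-6 + X)/(2*X))
W(-7, 7) + (-10 - 25)*h(-7) = 252 + (-10 - 25)*((½)*(-6 - 7)/(-7)) = 252 - 35*(-1)*(-13)/(2*7) = 252 - 35*13/14 = 252 - 65/2 = 439/2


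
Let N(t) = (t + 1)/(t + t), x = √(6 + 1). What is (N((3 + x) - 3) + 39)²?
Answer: 10922/7 + 79*√7/14 ≈ 1575.2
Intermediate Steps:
x = √7 ≈ 2.6458
N(t) = (1 + t)/(2*t) (N(t) = (1 + t)/((2*t)) = (1 + t)*(1/(2*t)) = (1 + t)/(2*t))
(N((3 + x) - 3) + 39)² = ((1 + ((3 + √7) - 3))/(2*((3 + √7) - 3)) + 39)² = ((1 + √7)/(2*(√7)) + 39)² = ((√7/7)*(1 + √7)/2 + 39)² = (√7*(1 + √7)/14 + 39)² = (39 + √7*(1 + √7)/14)²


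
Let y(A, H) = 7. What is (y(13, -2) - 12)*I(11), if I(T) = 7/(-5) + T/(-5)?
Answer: 18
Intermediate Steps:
I(T) = -7/5 - T/5 (I(T) = 7*(-1/5) + T*(-1/5) = -7/5 - T/5)
(y(13, -2) - 12)*I(11) = (7 - 12)*(-7/5 - 1/5*11) = -5*(-7/5 - 11/5) = -5*(-18/5) = 18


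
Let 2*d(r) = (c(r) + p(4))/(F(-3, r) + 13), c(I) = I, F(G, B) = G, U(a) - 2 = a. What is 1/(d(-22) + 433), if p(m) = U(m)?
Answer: 5/2161 ≈ 0.0023137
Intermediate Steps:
U(a) = 2 + a
p(m) = 2 + m
d(r) = 3/10 + r/20 (d(r) = ((r + (2 + 4))/(-3 + 13))/2 = ((r + 6)/10)/2 = ((6 + r)*(1/10))/2 = (3/5 + r/10)/2 = 3/10 + r/20)
1/(d(-22) + 433) = 1/((3/10 + (1/20)*(-22)) + 433) = 1/((3/10 - 11/10) + 433) = 1/(-4/5 + 433) = 1/(2161/5) = 5/2161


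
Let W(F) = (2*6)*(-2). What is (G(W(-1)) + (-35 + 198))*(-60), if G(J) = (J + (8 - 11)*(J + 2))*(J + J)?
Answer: 111180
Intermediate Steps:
W(F) = -24 (W(F) = 12*(-2) = -24)
G(J) = 2*J*(-6 - 2*J) (G(J) = (J - 3*(2 + J))*(2*J) = (J + (-6 - 3*J))*(2*J) = (-6 - 2*J)*(2*J) = 2*J*(-6 - 2*J))
(G(W(-1)) + (-35 + 198))*(-60) = (-4*(-24)*(3 - 24) + (-35 + 198))*(-60) = (-4*(-24)*(-21) + 163)*(-60) = (-2016 + 163)*(-60) = -1853*(-60) = 111180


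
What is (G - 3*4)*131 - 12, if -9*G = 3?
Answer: -4883/3 ≈ -1627.7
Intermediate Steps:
G = -1/3 (G = -1/9*3 = -1/3 ≈ -0.33333)
(G - 3*4)*131 - 12 = (-1/3 - 3*4)*131 - 12 = (-1/3 - 12)*131 - 12 = -37/3*131 - 12 = -4847/3 - 12 = -4883/3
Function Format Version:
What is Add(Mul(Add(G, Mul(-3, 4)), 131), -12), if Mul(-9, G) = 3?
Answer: Rational(-4883, 3) ≈ -1627.7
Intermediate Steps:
G = Rational(-1, 3) (G = Mul(Rational(-1, 9), 3) = Rational(-1, 3) ≈ -0.33333)
Add(Mul(Add(G, Mul(-3, 4)), 131), -12) = Add(Mul(Add(Rational(-1, 3), Mul(-3, 4)), 131), -12) = Add(Mul(Add(Rational(-1, 3), -12), 131), -12) = Add(Mul(Rational(-37, 3), 131), -12) = Add(Rational(-4847, 3), -12) = Rational(-4883, 3)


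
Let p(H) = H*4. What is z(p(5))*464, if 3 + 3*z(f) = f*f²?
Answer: 3710608/3 ≈ 1.2369e+6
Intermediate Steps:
p(H) = 4*H
z(f) = -1 + f³/3 (z(f) = -1 + (f*f²)/3 = -1 + f³/3)
z(p(5))*464 = (-1 + (4*5)³/3)*464 = (-1 + (⅓)*20³)*464 = (-1 + (⅓)*8000)*464 = (-1 + 8000/3)*464 = (7997/3)*464 = 3710608/3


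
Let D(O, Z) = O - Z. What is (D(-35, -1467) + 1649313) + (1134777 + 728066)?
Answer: 3513588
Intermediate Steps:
(D(-35, -1467) + 1649313) + (1134777 + 728066) = ((-35 - 1*(-1467)) + 1649313) + (1134777 + 728066) = ((-35 + 1467) + 1649313) + 1862843 = (1432 + 1649313) + 1862843 = 1650745 + 1862843 = 3513588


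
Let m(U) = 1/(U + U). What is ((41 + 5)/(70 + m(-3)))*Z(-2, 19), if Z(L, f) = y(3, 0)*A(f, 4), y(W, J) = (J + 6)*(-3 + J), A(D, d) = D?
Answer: -94392/419 ≈ -225.28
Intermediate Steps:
y(W, J) = (-3 + J)*(6 + J) (y(W, J) = (6 + J)*(-3 + J) = (-3 + J)*(6 + J))
m(U) = 1/(2*U)
Z(L, f) = -18*f (Z(L, f) = (-18 + 0**2 + 3*0)*f = (-18 + 0 + 0)*f = -18*f)
((41 + 5)/(70 + m(-3)))*Z(-2, 19) = ((41 + 5)/(70 + (1/2)/(-3)))*(-18*19) = (46/(70 + (1/2)*(-1/3)))*(-342) = (46/(70 - 1/6))*(-342) = (46/(419/6))*(-342) = (46*(6/419))*(-342) = (276/419)*(-342) = -94392/419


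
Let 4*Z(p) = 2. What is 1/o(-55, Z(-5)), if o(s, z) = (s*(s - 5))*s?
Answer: -1/181500 ≈ -5.5096e-6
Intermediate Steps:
Z(p) = ½ (Z(p) = (¼)*2 = ½)
o(s, z) = s²*(-5 + s) (o(s, z) = (s*(-5 + s))*s = s²*(-5 + s))
1/o(-55, Z(-5)) = 1/((-55)²*(-5 - 55)) = 1/(3025*(-60)) = 1/(-181500) = -1/181500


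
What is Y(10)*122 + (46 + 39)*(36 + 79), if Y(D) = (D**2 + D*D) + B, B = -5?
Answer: 33565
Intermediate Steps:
Y(D) = -5 + 2*D**2 (Y(D) = (D**2 + D*D) - 5 = (D**2 + D**2) - 5 = 2*D**2 - 5 = -5 + 2*D**2)
Y(10)*122 + (46 + 39)*(36 + 79) = (-5 + 2*10**2)*122 + (46 + 39)*(36 + 79) = (-5 + 2*100)*122 + 85*115 = (-5 + 200)*122 + 9775 = 195*122 + 9775 = 23790 + 9775 = 33565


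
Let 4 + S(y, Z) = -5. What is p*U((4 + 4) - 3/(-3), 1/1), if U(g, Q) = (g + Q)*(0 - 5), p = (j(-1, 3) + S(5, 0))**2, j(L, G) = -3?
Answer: -7200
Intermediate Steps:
S(y, Z) = -9 (S(y, Z) = -4 - 5 = -9)
p = 144 (p = (-3 - 9)**2 = (-12)**2 = 144)
U(g, Q) = -5*Q - 5*g (U(g, Q) = (Q + g)*(-5) = -5*Q - 5*g)
p*U((4 + 4) - 3/(-3), 1/1) = 144*(-5/1 - 5*((4 + 4) - 3/(-3))) = 144*(-5*1 - 5*(8 - 3*(-1/3))) = 144*(-5 - 5*(8 + 1)) = 144*(-5 - 5*9) = 144*(-5 - 45) = 144*(-50) = -7200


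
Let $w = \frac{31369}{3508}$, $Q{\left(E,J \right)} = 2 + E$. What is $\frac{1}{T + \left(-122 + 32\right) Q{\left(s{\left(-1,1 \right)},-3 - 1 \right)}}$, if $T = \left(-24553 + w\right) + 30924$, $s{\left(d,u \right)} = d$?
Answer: $\frac{3508}{22065117} \approx 0.00015898$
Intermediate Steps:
$w = \frac{31369}{3508}$ ($w = 31369 \cdot \frac{1}{3508} = \frac{31369}{3508} \approx 8.9421$)
$T = \frac{22380837}{3508}$ ($T = \left(-24553 + \frac{31369}{3508}\right) + 30924 = - \frac{86100555}{3508} + 30924 = \frac{22380837}{3508} \approx 6379.9$)
$\frac{1}{T + \left(-122 + 32\right) Q{\left(s{\left(-1,1 \right)},-3 - 1 \right)}} = \frac{1}{\frac{22380837}{3508} + \left(-122 + 32\right) \left(2 - 1\right)} = \frac{1}{\frac{22380837}{3508} - 90} = \frac{1}{\frac{22065117}{3508}} = \frac{3508}{22065117}$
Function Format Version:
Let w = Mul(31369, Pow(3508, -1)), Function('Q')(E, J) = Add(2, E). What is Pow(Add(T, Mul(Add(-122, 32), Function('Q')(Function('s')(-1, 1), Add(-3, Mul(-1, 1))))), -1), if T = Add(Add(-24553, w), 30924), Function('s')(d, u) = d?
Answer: Rational(3508, 22065117) ≈ 0.00015898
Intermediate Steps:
w = Rational(31369, 3508) (w = Mul(31369, Rational(1, 3508)) = Rational(31369, 3508) ≈ 8.9421)
T = Rational(22380837, 3508) (T = Add(Add(-24553, Rational(31369, 3508)), 30924) = Add(Rational(-86100555, 3508), 30924) = Rational(22380837, 3508) ≈ 6379.9)
Pow(Add(T, Mul(Add(-122, 32), Function('Q')(Function('s')(-1, 1), Add(-3, Mul(-1, 1))))), -1) = Pow(Add(Rational(22380837, 3508), Mul(Add(-122, 32), Add(2, -1))), -1) = Pow(Add(Rational(22380837, 3508), Mul(-90, 1)), -1) = Pow(Add(Rational(22380837, 3508), -90), -1) = Pow(Rational(22065117, 3508), -1) = Rational(3508, 22065117)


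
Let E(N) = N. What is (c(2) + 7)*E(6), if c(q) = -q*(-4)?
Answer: 90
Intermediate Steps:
c(q) = 4*q
(c(2) + 7)*E(6) = (4*2 + 7)*6 = (8 + 7)*6 = 15*6 = 90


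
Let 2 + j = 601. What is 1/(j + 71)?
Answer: 1/670 ≈ 0.0014925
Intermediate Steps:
j = 599 (j = -2 + 601 = 599)
1/(j + 71) = 1/(599 + 71) = 1/670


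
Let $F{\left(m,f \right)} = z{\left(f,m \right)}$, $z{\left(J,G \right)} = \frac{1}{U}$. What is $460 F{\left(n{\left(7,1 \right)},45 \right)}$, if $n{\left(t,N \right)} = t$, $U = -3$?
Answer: $- \frac{460}{3} \approx -153.33$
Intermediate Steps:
$z{\left(J,G \right)} = - \frac{1}{3}$ ($z{\left(J,G \right)} = \frac{1}{-3} = - \frac{1}{3}$)
$F{\left(m,f \right)} = - \frac{1}{3}$
$460 F{\left(n{\left(7,1 \right)},45 \right)} = 460 \left(- \frac{1}{3}\right) = - \frac{460}{3}$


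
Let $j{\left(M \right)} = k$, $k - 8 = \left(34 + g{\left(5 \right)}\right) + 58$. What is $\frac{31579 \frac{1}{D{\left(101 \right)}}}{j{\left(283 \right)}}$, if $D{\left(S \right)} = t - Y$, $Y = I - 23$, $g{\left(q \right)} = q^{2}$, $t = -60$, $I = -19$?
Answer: $- \frac{31579}{2250} \approx -14.035$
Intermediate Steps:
$Y = -42$ ($Y = -19 - 23 = -42$)
$k = 125$ ($k = 8 + \left(\left(34 + 5^{2}\right) + 58\right) = 8 + \left(\left(34 + 25\right) + 58\right) = 8 + \left(59 + 58\right) = 8 + 117 = 125$)
$j{\left(M \right)} = 125$
$D{\left(S \right)} = -18$ ($D{\left(S \right)} = -60 - -42 = -60 + 42 = -18$)
$\frac{31579 \frac{1}{D{\left(101 \right)}}}{j{\left(283 \right)}} = \frac{31579 \frac{1}{-18}}{125} = 31579 \left(- \frac{1}{18}\right) \frac{1}{125} = \left(- \frac{31579}{18}\right) \frac{1}{125} = - \frac{31579}{2250}$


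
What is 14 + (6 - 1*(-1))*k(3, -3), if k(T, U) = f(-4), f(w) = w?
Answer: -14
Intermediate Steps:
k(T, U) = -4
14 + (6 - 1*(-1))*k(3, -3) = 14 + (6 - 1*(-1))*(-4) = 14 + (6 + 1)*(-4) = 14 + 7*(-4) = 14 - 28 = -14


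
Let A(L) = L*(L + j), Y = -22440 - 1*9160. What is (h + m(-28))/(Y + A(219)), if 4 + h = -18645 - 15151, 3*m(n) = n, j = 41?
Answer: -25357/19005 ≈ -1.3342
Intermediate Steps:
m(n) = n/3
Y = -31600 (Y = -22440 - 9160 = -31600)
A(L) = L*(41 + L) (A(L) = L*(L + 41) = L*(41 + L))
h = -33800 (h = -4 + (-18645 - 15151) = -4 - 33796 = -33800)
(h + m(-28))/(Y + A(219)) = (-33800 + (1/3)*(-28))/(-31600 + 219*(41 + 219)) = (-33800 - 28/3)/(-31600 + 219*260) = -101428/(3*(-31600 + 56940)) = -101428/3/25340 = -101428/3*1/25340 = -25357/19005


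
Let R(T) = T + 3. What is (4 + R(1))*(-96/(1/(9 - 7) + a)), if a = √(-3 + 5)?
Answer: 1536/7 - 3072*√2/7 ≈ -401.21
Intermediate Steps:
R(T) = 3 + T
a = √2 ≈ 1.4142
(4 + R(1))*(-96/(1/(9 - 7) + a)) = (4 + (3 + 1))*(-96/(1/(9 - 7) + √2)) = (4 + 4)*(-96/(1/2 + √2)) = 8*(-96/(½ + √2)) = -768/(½ + √2)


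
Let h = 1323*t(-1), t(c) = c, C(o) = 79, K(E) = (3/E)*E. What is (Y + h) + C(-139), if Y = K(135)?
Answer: -1241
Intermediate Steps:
K(E) = 3
Y = 3
h = -1323 (h = 1323*(-1) = -1323)
(Y + h) + C(-139) = (3 - 1323) + 79 = -1320 + 79 = -1241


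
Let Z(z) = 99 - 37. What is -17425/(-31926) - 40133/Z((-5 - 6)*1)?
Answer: -18826556/29109 ≈ -646.76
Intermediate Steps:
Z(z) = 62
-17425/(-31926) - 40133/Z((-5 - 6)*1) = -17425/(-31926) - 40133/62 = -17425*(-1/31926) - 40133*1/62 = 1025/1878 - 40133/62 = -18826556/29109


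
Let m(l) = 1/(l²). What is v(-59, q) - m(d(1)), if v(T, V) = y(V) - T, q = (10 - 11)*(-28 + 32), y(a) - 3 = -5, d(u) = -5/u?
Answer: 1424/25 ≈ 56.960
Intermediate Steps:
y(a) = -2 (y(a) = 3 - 5 = -2)
q = -4 (q = -1*4 = -4)
v(T, V) = -2 - T
m(l) = l⁻²
v(-59, q) - m(d(1)) = (-2 - 1*(-59)) - 1/(-5/1)² = (-2 + 59) - 1/(-5*1)² = 57 - 1/(-5)² = 57 - 1*1/25 = 57 - 1/25 = 1424/25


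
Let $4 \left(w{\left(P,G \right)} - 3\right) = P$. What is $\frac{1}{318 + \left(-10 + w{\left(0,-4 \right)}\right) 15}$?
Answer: $\frac{1}{213} \approx 0.0046948$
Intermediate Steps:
$w{\left(P,G \right)} = 3 + \frac{P}{4}$
$\frac{1}{318 + \left(-10 + w{\left(0,-4 \right)}\right) 15} = \frac{1}{318 + \left(-10 + \left(3 + \frac{1}{4} \cdot 0\right)\right) 15} = \frac{1}{318 + \left(-10 + \left(3 + 0\right)\right) 15} = \frac{1}{318 + \left(-10 + 3\right) 15} = \frac{1}{318 - 105} = \frac{1}{213}$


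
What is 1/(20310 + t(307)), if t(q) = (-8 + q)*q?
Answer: 1/112103 ≈ 8.9204e-6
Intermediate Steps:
t(q) = q*(-8 + q)
1/(20310 + t(307)) = 1/(20310 + 307*(-8 + 307)) = 1/(20310 + 307*299) = 1/(20310 + 91793) = 1/112103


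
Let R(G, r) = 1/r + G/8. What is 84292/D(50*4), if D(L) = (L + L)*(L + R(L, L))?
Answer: 42146/45001 ≈ 0.93656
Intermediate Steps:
R(G, r) = 1/r + G/8 (R(G, r) = 1/r + G*(1/8) = 1/r + G/8)
D(L) = 2*L*(1/L + 9*L/8) (D(L) = (L + L)*(L + (1/L + L/8)) = (2*L)*(1/L + 9*L/8) = 2*L*(1/L + 9*L/8))
84292/D(50*4) = 84292/(2 + 9*(50*4)**2/4) = 84292/(2 + (9/4)*200**2) = 84292/(2 + (9/4)*40000) = 84292/(2 + 90000) = 84292/90002 = 84292*(1/90002) = 42146/45001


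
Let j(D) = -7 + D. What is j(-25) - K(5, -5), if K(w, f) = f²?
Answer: -57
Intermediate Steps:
j(-25) - K(5, -5) = (-7 - 25) - 1*(-5)² = -32 - 1*25 = -32 - 25 = -57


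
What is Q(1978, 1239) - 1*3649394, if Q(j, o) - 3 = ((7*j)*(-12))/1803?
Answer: -2193339375/601 ≈ -3.6495e+6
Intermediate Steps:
Q(j, o) = 3 - 28*j/601 (Q(j, o) = 3 + ((7*j)*(-12))/1803 = 3 - 84*j*(1/1803) = 3 - 28*j/601)
Q(1978, 1239) - 1*3649394 = (3 - 28/601*1978) - 1*3649394 = (3 - 55384/601) - 3649394 = -53581/601 - 3649394 = -2193339375/601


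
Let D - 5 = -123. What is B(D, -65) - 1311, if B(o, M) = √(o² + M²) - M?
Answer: -1246 + √18149 ≈ -1111.3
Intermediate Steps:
D = -118 (D = 5 - 123 = -118)
B(o, M) = √(M² + o²) - M
B(D, -65) - 1311 = (√((-65)² + (-118)²) - 1*(-65)) - 1311 = (√(4225 + 13924) + 65) - 1311 = (√18149 + 65) - 1311 = (65 + √18149) - 1311 = -1246 + √18149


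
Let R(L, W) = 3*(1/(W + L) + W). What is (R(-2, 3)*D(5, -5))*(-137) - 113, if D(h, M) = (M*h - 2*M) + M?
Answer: 32767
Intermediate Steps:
D(h, M) = -M + M*h (D(h, M) = (-2*M + M*h) + M = -M + M*h)
R(L, W) = 3*W + 3/(L + W) (R(L, W) = 3*(1/(L + W) + W) = 3*(W + 1/(L + W)) = 3*W + 3/(L + W))
(R(-2, 3)*D(5, -5))*(-137) - 113 = ((3*(1 + 3² - 2*3)/(-2 + 3))*(-5*(-1 + 5)))*(-137) - 113 = ((3*(1 + 9 - 6)/1)*(-5*4))*(-137) - 113 = ((3*1*4)*(-20))*(-137) - 113 = (12*(-20))*(-137) - 113 = -240*(-137) - 113 = 32880 - 113 = 32767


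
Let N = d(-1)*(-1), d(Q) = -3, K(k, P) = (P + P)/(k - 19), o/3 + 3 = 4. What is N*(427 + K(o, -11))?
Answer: 10281/8 ≈ 1285.1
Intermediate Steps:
o = 3 (o = -9 + 3*4 = -9 + 12 = 3)
K(k, P) = 2*P/(-19 + k) (K(k, P) = (2*P)/(-19 + k) = 2*P/(-19 + k))
N = 3 (N = -3*(-1) = 3)
N*(427 + K(o, -11)) = 3*(427 + 2*(-11)/(-19 + 3)) = 3*(427 + 2*(-11)/(-16)) = 3*(427 + 2*(-11)*(-1/16)) = 3*(427 + 11/8) = 3*(3427/8) = 10281/8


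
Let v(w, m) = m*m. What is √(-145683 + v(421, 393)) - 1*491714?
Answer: -491714 + 3*√974 ≈ -4.9162e+5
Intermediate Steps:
v(w, m) = m²
√(-145683 + v(421, 393)) - 1*491714 = √(-145683 + 393²) - 1*491714 = √(-145683 + 154449) - 491714 = √8766 - 491714 = 3*√974 - 491714 = -491714 + 3*√974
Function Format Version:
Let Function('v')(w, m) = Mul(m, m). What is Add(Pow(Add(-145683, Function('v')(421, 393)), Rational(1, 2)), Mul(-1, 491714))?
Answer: Add(-491714, Mul(3, Pow(974, Rational(1, 2)))) ≈ -4.9162e+5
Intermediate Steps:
Function('v')(w, m) = Pow(m, 2)
Add(Pow(Add(-145683, Function('v')(421, 393)), Rational(1, 2)), Mul(-1, 491714)) = Add(Pow(Add(-145683, Pow(393, 2)), Rational(1, 2)), Mul(-1, 491714)) = Add(Pow(Add(-145683, 154449), Rational(1, 2)), -491714) = Add(Pow(8766, Rational(1, 2)), -491714) = Add(Mul(3, Pow(974, Rational(1, 2))), -491714) = Add(-491714, Mul(3, Pow(974, Rational(1, 2))))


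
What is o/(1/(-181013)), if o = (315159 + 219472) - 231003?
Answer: -54960615164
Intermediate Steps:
o = 303628 (o = 534631 - 231003 = 303628)
o/(1/(-181013)) = 303628/(1/(-181013)) = 303628/(-1/181013) = 303628*(-181013) = -54960615164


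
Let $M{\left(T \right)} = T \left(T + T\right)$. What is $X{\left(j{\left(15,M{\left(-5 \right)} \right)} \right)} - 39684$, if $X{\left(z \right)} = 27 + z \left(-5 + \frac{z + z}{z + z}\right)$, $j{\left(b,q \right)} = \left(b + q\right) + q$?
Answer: $-40117$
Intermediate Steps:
$M{\left(T \right)} = 2 T^{2}$ ($M{\left(T \right)} = T 2 T = 2 T^{2}$)
$j{\left(b,q \right)} = b + 2 q$
$X{\left(z \right)} = 27 - 4 z$ ($X{\left(z \right)} = 27 + z \left(-5 + \frac{2 z}{2 z}\right) = 27 + z \left(-5 + 2 z \frac{1}{2 z}\right) = 27 + z \left(-5 + 1\right) = 27 + z \left(-4\right) = 27 - 4 z$)
$X{\left(j{\left(15,M{\left(-5 \right)} \right)} \right)} - 39684 = \left(27 - 4 \left(15 + 2 \cdot 2 \left(-5\right)^{2}\right)\right) - 39684 = \left(27 - 4 \left(15 + 2 \cdot 2 \cdot 25\right)\right) - 39684 = \left(27 - 4 \left(15 + 2 \cdot 50\right)\right) - 39684 = \left(27 - 4 \left(15 + 100\right)\right) - 39684 = \left(27 - 460\right) - 39684 = -433 - 39684 = -40117$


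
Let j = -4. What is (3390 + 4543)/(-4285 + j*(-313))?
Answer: -7933/3033 ≈ -2.6156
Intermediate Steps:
(3390 + 4543)/(-4285 + j*(-313)) = (3390 + 4543)/(-4285 - 4*(-313)) = 7933/(-4285 + 1252) = 7933/(-3033) = 7933*(-1/3033) = -7933/3033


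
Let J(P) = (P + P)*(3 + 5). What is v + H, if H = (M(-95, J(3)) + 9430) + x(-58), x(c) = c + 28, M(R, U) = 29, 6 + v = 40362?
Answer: 49785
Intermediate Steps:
J(P) = 16*P (J(P) = (2*P)*8 = 16*P)
v = 40356 (v = -6 + 40362 = 40356)
x(c) = 28 + c
H = 9429 (H = (29 + 9430) + (28 - 58) = 9459 - 30 = 9429)
v + H = 40356 + 9429 = 49785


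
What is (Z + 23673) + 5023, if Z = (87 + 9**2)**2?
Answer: 56920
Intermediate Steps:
Z = 28224 (Z = (87 + 81)**2 = 168**2 = 28224)
(Z + 23673) + 5023 = (28224 + 23673) + 5023 = 51897 + 5023 = 56920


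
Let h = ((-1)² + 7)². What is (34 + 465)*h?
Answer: 31936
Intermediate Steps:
h = 64 (h = (1 + 7)² = 8² = 64)
(34 + 465)*h = (34 + 465)*64 = 499*64 = 31936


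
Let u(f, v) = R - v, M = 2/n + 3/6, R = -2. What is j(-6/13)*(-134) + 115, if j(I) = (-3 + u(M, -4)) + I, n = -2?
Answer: 4041/13 ≈ 310.85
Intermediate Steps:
M = -1/2 (M = 2/(-2) + 3/6 = 2*(-1/2) + 3*(1/6) = -1 + 1/2 = -1/2 ≈ -0.50000)
u(f, v) = -2 - v
j(I) = -1 + I (j(I) = (-3 + (-2 - 1*(-4))) + I = (-3 + (-2 + 4)) + I = (-3 + 2) + I = -1 + I)
j(-6/13)*(-134) + 115 = (-1 - 6/13)*(-134) + 115 = -19/13*(-134) + 115 = 2546/13 + 115 = 4041/13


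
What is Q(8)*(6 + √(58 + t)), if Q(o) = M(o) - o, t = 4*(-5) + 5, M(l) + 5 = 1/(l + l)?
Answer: -621/8 - 207*√43/16 ≈ -162.46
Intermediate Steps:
M(l) = -5 + 1/(2*l) (M(l) = -5 + 1/(l + l) = -5 + 1/(2*l))
t = -15 (t = -20 + 5 = -15)
Q(o) = -5 + 1/(2*o) - o (Q(o) = (-5 + 1/(2*o)) - o = -5 + 1/(2*o) - o)
Q(8)*(6 + √(58 + t)) = (-5 + (½)/8 - 1*8)*(6 + √(58 - 15)) = (-5 + (½)*(⅛) - 8)*(6 + √43) = (-5 + 1/16 - 8)*(6 + √43) = -207*(6 + √43)/16 = -621/8 - 207*√43/16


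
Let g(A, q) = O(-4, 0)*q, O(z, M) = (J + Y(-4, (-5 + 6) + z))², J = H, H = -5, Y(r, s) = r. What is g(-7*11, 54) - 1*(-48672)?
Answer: 53046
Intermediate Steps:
J = -5
O(z, M) = 81 (O(z, M) = (-5 - 4)² = (-9)² = 81)
g(A, q) = 81*q
g(-7*11, 54) - 1*(-48672) = 81*54 - 1*(-48672) = 4374 + 48672 = 53046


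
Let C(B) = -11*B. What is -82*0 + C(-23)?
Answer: 253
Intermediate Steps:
-82*0 + C(-23) = -82*0 - 11*(-23) = 0 + 253 = 253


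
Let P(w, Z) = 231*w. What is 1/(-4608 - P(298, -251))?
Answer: -1/73446 ≈ -1.3615e-5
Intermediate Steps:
1/(-4608 - P(298, -251)) = 1/(-4608 - 231*298) = 1/(-4608 - 1*68838) = 1/(-4608 - 68838) = 1/(-73446) = -1/73446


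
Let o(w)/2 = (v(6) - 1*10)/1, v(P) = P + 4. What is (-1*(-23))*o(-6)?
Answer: 0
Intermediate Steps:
v(P) = 4 + P
o(w) = 0 (o(w) = 2*(((4 + 6) - 1*10)/1) = 2*((10 - 10)*1) = 2*(0*1) = 2*0 = 0)
(-1*(-23))*o(-6) = -1*(-23)*0 = 23*0 = 0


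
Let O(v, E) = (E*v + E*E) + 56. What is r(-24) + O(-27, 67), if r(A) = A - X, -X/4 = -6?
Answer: 2688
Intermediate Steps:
X = 24 (X = -4*(-6) = 24)
r(A) = -24 + A (r(A) = A - 1*24 = A - 24 = -24 + A)
O(v, E) = 56 + E² + E*v (O(v, E) = (E*v + E²) + 56 = (E² + E*v) + 56 = 56 + E² + E*v)
r(-24) + O(-27, 67) = (-24 - 24) + (56 + 67² + 67*(-27)) = -48 + (56 + 4489 - 1809) = -48 + 2736 = 2688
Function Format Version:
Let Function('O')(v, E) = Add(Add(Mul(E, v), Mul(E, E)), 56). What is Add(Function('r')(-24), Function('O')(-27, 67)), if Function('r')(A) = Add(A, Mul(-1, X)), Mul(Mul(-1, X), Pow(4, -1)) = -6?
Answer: 2688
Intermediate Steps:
X = 24 (X = Mul(-4, -6) = 24)
Function('r')(A) = Add(-24, A) (Function('r')(A) = Add(A, Mul(-1, 24)) = Add(A, -24) = Add(-24, A))
Function('O')(v, E) = Add(56, Pow(E, 2), Mul(E, v)) (Function('O')(v, E) = Add(Add(Mul(E, v), Pow(E, 2)), 56) = Add(Add(Pow(E, 2), Mul(E, v)), 56) = Add(56, Pow(E, 2), Mul(E, v)))
Add(Function('r')(-24), Function('O')(-27, 67)) = Add(Add(-24, -24), Add(56, Pow(67, 2), Mul(67, -27))) = Add(-48, Add(56, 4489, -1809)) = Add(-48, 2736) = 2688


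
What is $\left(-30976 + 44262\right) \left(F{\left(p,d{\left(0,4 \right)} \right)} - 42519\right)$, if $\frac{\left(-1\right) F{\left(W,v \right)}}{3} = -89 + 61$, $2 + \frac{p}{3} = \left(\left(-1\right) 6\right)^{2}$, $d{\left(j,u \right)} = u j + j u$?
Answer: $-563791410$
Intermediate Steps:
$d{\left(j,u \right)} = 2 j u$ ($d{\left(j,u \right)} = j u + j u = 2 j u$)
$p = 102$ ($p = -6 + 3 \left(\left(-1\right) 6\right)^{2} = -6 + 3 \left(-6\right)^{2} = -6 + 3 \cdot 36 = -6 + 108 = 102$)
$F{\left(W,v \right)} = 84$ ($F{\left(W,v \right)} = - 3 \left(-89 + 61\right) = \left(-3\right) \left(-28\right) = 84$)
$\left(-30976 + 44262\right) \left(F{\left(p,d{\left(0,4 \right)} \right)} - 42519\right) = \left(-30976 + 44262\right) \left(84 - 42519\right) = 13286 \left(-42435\right) = -563791410$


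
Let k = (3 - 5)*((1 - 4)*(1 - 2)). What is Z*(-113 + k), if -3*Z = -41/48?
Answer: -4879/144 ≈ -33.882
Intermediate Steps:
Z = 41/144 (Z = -(-41)/(3*48) = -1/3*(-41/48) = 41/144 ≈ 0.28472)
k = -6 (k = -(-6)*(-1) = -2*3 = -6)
Z*(-113 + k) = 41*(-113 - 6)/144 = (41/144)*(-119) = -4879/144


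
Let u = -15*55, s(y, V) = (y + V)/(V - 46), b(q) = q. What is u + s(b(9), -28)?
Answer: -61031/74 ≈ -824.74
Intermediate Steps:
s(y, V) = (V + y)/(-46 + V)
u = -825
u + s(b(9), -28) = -825 + (-28 + 9)/(-46 - 28) = -825 - 19/(-74) = -825 - 1/74*(-19) = -825 + 19/74 = -61031/74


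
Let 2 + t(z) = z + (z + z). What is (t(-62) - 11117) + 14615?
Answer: 3310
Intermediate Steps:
t(z) = -2 + 3*z (t(z) = -2 + (z + (z + z)) = -2 + (z + 2*z) = -2 + 3*z)
(t(-62) - 11117) + 14615 = ((-2 + 3*(-62)) - 11117) + 14615 = ((-2 - 186) - 11117) + 14615 = (-188 - 11117) + 14615 = -11305 + 14615 = 3310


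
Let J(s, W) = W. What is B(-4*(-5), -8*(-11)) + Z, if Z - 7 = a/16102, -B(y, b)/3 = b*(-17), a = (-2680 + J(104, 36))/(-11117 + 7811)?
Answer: 59820822646/13308303 ≈ 4495.0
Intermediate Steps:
a = 1322/1653 (a = (-2680 + 36)/(-11117 + 7811) = -2644/(-3306) = -2644*(-1/3306) = 1322/1653 ≈ 0.79976)
B(y, b) = 51*b (B(y, b) = -3*b*(-17) = -(-51)*b = 51*b)
Z = 93158782/13308303 (Z = 7 + (1322/1653)/16102 = 7 + (1322/1653)*(1/16102) = 7 + 661/13308303 = 93158782/13308303 ≈ 7.0000)
B(-4*(-5), -8*(-11)) + Z = 51*(-8*(-11)) + 93158782/13308303 = 51*88 + 93158782/13308303 = 4488 + 93158782/13308303 = 59820822646/13308303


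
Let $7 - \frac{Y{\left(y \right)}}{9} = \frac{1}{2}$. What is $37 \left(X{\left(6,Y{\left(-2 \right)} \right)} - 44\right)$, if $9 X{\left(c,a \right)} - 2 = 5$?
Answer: $- \frac{14393}{9} \approx -1599.2$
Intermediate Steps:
$Y{\left(y \right)} = \frac{117}{2}$ ($Y{\left(y \right)} = 63 - \frac{9}{2} = \frac{117}{2}$)
$X{\left(c,a \right)} = \frac{7}{9}$ ($X{\left(c,a \right)} = \frac{2}{9} + \frac{1}{9} \cdot 5 = \frac{2}{9} + \frac{5}{9} = \frac{7}{9}$)
$37 \left(X{\left(6,Y{\left(-2 \right)} \right)} - 44\right) = 37 \left(\frac{7}{9} - 44\right) = 37 \left(- \frac{389}{9}\right) = - \frac{14393}{9}$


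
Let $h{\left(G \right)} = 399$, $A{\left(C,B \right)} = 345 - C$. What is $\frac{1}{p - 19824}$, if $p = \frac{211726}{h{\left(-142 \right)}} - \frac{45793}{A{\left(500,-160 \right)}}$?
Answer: $- \frac{61845}{1174926343} \approx -5.2637 \cdot 10^{-5}$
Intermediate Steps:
$p = \frac{51088937}{61845}$ ($p = \frac{211726}{399} - \frac{45793}{345 - 500} = 211726 \cdot \frac{1}{399} - \frac{45793}{345 - 500} = \frac{211726}{399} - \frac{45793}{-155} = \frac{211726}{399} - - \frac{45793}{155} = \frac{211726}{399} + \frac{45793}{155} = \frac{51088937}{61845} \approx 826.08$)
$\frac{1}{p - 19824} = \frac{1}{\frac{51088937}{61845} - 19824} = \frac{1}{- \frac{1174926343}{61845}} = - \frac{61845}{1174926343}$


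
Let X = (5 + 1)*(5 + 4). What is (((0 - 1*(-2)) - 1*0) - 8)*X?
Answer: -324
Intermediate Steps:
X = 54 (X = 6*9 = 54)
(((0 - 1*(-2)) - 1*0) - 8)*X = (((0 - 1*(-2)) - 1*0) - 8)*54 = (((0 + 2) + 0) - 8)*54 = ((2 + 0) - 8)*54 = (2 - 8)*54 = -6*54 = -324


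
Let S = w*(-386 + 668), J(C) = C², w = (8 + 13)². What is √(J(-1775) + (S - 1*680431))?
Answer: 6*√72071 ≈ 1610.8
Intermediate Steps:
w = 441 (w = 21² = 441)
S = 124362 (S = 441*(-386 + 668) = 441*282 = 124362)
√(J(-1775) + (S - 1*680431)) = √((-1775)² + (124362 - 1*680431)) = √(3150625 + (124362 - 680431)) = √(3150625 - 556069) = √2594556 = 6*√72071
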